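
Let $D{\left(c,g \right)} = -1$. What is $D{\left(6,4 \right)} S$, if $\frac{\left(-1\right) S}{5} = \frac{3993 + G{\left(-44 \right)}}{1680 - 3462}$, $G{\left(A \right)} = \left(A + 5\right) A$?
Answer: $- \frac{865}{54} \approx -16.019$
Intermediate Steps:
$G{\left(A \right)} = A \left(5 + A\right)$ ($G{\left(A \right)} = \left(5 + A\right) A = A \left(5 + A\right)$)
$S = \frac{865}{54}$ ($S = - 5 \frac{3993 - 44 \left(5 - 44\right)}{1680 - 3462} = - 5 \frac{3993 - -1716}{-1782} = - 5 \left(3993 + 1716\right) \left(- \frac{1}{1782}\right) = - 5 \cdot 5709 \left(- \frac{1}{1782}\right) = \left(-5\right) \left(- \frac{173}{54}\right) = \frac{865}{54} \approx 16.019$)
$D{\left(6,4 \right)} S = \left(-1\right) \frac{865}{54} = - \frac{865}{54}$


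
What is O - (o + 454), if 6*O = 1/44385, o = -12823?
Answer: 3293988391/266310 ≈ 12369.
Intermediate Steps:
O = 1/266310 (O = (1/6)/44385 = (1/6)*(1/44385) = 1/266310 ≈ 3.7550e-6)
O - (o + 454) = 1/266310 - (-12823 + 454) = 1/266310 - 1*(-12369) = 1/266310 + 12369 = 3293988391/266310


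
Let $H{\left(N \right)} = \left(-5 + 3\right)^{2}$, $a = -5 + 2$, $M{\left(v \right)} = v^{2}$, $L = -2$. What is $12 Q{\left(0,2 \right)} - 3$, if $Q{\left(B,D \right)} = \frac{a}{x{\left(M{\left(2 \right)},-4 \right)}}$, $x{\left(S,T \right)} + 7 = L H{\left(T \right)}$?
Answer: $- \frac{3}{5} \approx -0.6$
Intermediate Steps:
$a = -3$
$H{\left(N \right)} = 4$ ($H{\left(N \right)} = \left(-2\right)^{2} = 4$)
$x{\left(S,T \right)} = -15$ ($x{\left(S,T \right)} = -7 - 8 = -15$)
$Q{\left(B,D \right)} = \frac{1}{5}$ ($Q{\left(B,D \right)} = - \frac{3}{-15} = \left(-3\right) \left(- \frac{1}{15}\right) = \frac{1}{5}$)
$12 Q{\left(0,2 \right)} - 3 = 12 \cdot \frac{1}{5} - 3 = \frac{12}{5} - 3 = - \frac{3}{5}$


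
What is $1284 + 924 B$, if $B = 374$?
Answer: $346860$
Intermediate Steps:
$1284 + 924 B = 1284 + 924 \cdot 374 = 1284 + 345576 = 346860$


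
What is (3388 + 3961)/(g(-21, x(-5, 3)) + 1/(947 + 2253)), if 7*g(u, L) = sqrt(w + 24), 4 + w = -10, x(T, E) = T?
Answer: -1152323200/102399951 + 526776320000*sqrt(10)/102399951 ≈ 16256.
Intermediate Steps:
w = -14 (w = -4 - 10 = -14)
g(u, L) = sqrt(10)/7 (g(u, L) = sqrt(-14 + 24)/7 = sqrt(10)/7)
(3388 + 3961)/(g(-21, x(-5, 3)) + 1/(947 + 2253)) = (3388 + 3961)/(sqrt(10)/7 + 1/(947 + 2253)) = 7349/(sqrt(10)/7 + 1/3200) = 7349/(1/3200 + sqrt(10)/7)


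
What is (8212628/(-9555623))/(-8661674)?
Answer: 4106314/41383845646451 ≈ 9.9225e-8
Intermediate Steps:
(8212628/(-9555623))/(-8661674) = (8212628*(-1/9555623))*(-1/8661674) = -8212628/9555623*(-1/8661674) = 4106314/41383845646451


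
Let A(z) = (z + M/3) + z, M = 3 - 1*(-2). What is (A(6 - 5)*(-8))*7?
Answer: -616/3 ≈ -205.33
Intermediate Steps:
M = 5 (M = 3 + 2 = 5)
A(z) = 5/3 + 2*z (A(z) = (z + 5/3) + z = (5/3 + z) + z = 5/3 + 2*z)
(A(6 - 5)*(-8))*7 = ((5/3 + 2*(6 - 5))*(-8))*7 = ((5/3 + 2*1)*(-8))*7 = ((5/3 + 2)*(-8))*7 = ((11/3)*(-8))*7 = -88/3*7 = -616/3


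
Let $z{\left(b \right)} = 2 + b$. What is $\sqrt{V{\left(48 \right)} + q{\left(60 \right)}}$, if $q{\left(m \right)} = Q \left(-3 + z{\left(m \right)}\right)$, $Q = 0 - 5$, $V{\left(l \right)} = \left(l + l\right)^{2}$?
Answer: $\sqrt{8921} \approx 94.451$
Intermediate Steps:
$V{\left(l \right)} = 4 l^{2}$ ($V{\left(l \right)} = \left(2 l\right)^{2} = 4 l^{2}$)
$Q = -5$ ($Q = 0 - 5 = -5$)
$q{\left(m \right)} = 5 - 5 m$ ($q{\left(m \right)} = - 5 \left(-3 + \left(2 + m\right)\right) = - 5 \left(-1 + m\right) = 5 - 5 m$)
$\sqrt{V{\left(48 \right)} + q{\left(60 \right)}} = \sqrt{4 \cdot 48^{2} + \left(5 - 300\right)} = \sqrt{4 \cdot 2304 + \left(5 - 300\right)} = \sqrt{9216 - 295} = \sqrt{8921}$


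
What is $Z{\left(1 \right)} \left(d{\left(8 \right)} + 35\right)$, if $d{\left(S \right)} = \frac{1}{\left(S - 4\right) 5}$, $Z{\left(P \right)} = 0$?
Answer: $0$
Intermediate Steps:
$d{\left(S \right)} = \frac{1}{5 \left(-4 + S\right)}$ ($d{\left(S \right)} = \frac{1}{-4 + S} \frac{1}{5} = \frac{1}{5 \left(-4 + S\right)}$)
$Z{\left(1 \right)} \left(d{\left(8 \right)} + 35\right) = 0 \left(\frac{1}{5 \left(-4 + 8\right)} + 35\right) = 0 \left(\frac{1}{5 \cdot 4} + 35\right) = 0 \left(\frac{1}{5} \cdot \frac{1}{4} + 35\right) = 0 \left(\frac{1}{20} + 35\right) = 0 \cdot \frac{701}{20} = 0$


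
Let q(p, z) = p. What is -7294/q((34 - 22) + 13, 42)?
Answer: -7294/25 ≈ -291.76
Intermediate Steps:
-7294/q((34 - 22) + 13, 42) = -7294/((34 - 22) + 13) = -7294/(12 + 13) = -7294/25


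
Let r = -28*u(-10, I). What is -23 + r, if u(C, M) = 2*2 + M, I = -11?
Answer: 173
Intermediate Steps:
u(C, M) = 4 + M
r = 196 (r = -28*(4 - 11) = -28*(-7) = 196)
-23 + r = -23 + 196 = 173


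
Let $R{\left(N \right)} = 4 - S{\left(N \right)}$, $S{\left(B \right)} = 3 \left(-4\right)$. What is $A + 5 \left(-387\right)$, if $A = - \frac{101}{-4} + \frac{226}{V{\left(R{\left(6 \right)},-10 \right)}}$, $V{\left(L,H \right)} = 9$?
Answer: $- \frac{67847}{36} \approx -1884.6$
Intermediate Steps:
$S{\left(B \right)} = -12$
$R{\left(N \right)} = 16$ ($R{\left(N \right)} = 4 - -12 = 4 + 12 = 16$)
$A = \frac{1813}{36}$ ($A = - \frac{101}{-4} + \frac{226}{9} = \left(-101\right) \left(- \frac{1}{4}\right) + 226 \cdot \frac{1}{9} = \frac{101}{4} + \frac{226}{9} = \frac{1813}{36} \approx 50.361$)
$A + 5 \left(-387\right) = \frac{1813}{36} + 5 \left(-387\right) = \frac{1813}{36} - 1935 = - \frac{67847}{36}$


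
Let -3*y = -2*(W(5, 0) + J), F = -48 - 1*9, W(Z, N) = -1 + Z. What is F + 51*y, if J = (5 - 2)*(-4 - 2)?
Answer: -533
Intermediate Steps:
J = -18 (J = 3*(-6) = -18)
F = -57 (F = -48 - 9 = -57)
y = -28/3 (y = -(-2)*((-1 + 5) - 18)/3 = -(-2)*(4 - 18)/3 = -(-2)*(-14)/3 = -⅓*28 = -28/3 ≈ -9.3333)
F + 51*y = -57 + 51*(-28/3) = -57 - 476 = -533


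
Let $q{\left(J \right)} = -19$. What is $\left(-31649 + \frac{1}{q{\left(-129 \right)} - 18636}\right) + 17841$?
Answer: $- \frac{257588241}{18655} \approx -13808.0$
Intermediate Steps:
$\left(-31649 + \frac{1}{q{\left(-129 \right)} - 18636}\right) + 17841 = \left(-31649 + \frac{1}{-19 - 18636}\right) + 17841 = \left(-31649 + \frac{1}{-18655}\right) + 17841 = \left(-31649 - \frac{1}{18655}\right) + 17841 = - \frac{590412096}{18655} + 17841 = - \frac{257588241}{18655}$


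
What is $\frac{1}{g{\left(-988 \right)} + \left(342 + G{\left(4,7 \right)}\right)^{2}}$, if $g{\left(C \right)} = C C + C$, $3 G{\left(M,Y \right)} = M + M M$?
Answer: $\frac{9}{9870520} \approx 9.1181 \cdot 10^{-7}$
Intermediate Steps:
$G{\left(M,Y \right)} = \frac{M}{3} + \frac{M^{2}}{3}$ ($G{\left(M,Y \right)} = \frac{M + M M}{3} = \frac{M + M^{2}}{3} = \frac{M}{3} + \frac{M^{2}}{3}$)
$g{\left(C \right)} = C + C^{2}$ ($g{\left(C \right)} = C^{2} + C = C + C^{2}$)
$\frac{1}{g{\left(-988 \right)} + \left(342 + G{\left(4,7 \right)}\right)^{2}} = \frac{1}{- 988 \left(1 - 988\right) + \left(342 + \frac{1}{3} \cdot 4 \left(1 + 4\right)\right)^{2}} = \frac{1}{\left(-988\right) \left(-987\right) + \left(342 + \frac{1}{3} \cdot 4 \cdot 5\right)^{2}} = \frac{1}{975156 + \left(342 + \frac{20}{3}\right)^{2}} = \frac{1}{975156 + \left(\frac{1046}{3}\right)^{2}} = \frac{1}{975156 + \frac{1094116}{9}} = \frac{1}{\frac{9870520}{9}} = \frac{9}{9870520}$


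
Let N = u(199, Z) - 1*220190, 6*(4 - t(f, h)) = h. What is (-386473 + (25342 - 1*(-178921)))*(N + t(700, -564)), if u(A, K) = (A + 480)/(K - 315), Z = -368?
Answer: 27390447668150/683 ≈ 4.0103e+10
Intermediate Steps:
t(f, h) = 4 - h/6
u(A, K) = (480 + A)/(-315 + K)
N = -150390449/683 (N = (480 + 199)/(-315 - 368) - 1*220190 = 679/(-683) - 220190 = -1/683*679 - 220190 = -679/683 - 220190 = -150390449/683 ≈ -2.2019e+5)
(-386473 + (25342 - 1*(-178921)))*(N + t(700, -564)) = (-386473 + (25342 - 1*(-178921)))*(-150390449/683 + (4 - 1/6*(-564))) = (-386473 + (25342 + 178921))*(-150390449/683 + (4 + 94)) = (-386473 + 204263)*(-150390449/683 + 98) = -182210*(-150323515/683) = 27390447668150/683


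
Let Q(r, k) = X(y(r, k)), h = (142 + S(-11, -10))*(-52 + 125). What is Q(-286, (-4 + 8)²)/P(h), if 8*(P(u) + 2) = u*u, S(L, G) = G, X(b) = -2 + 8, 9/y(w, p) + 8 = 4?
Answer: 3/5803280 ≈ 5.1695e-7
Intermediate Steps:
y(w, p) = -9/4 (y(w, p) = 9/(-8 + 4) = 9/(-4) = 9*(-¼) = -9/4)
X(b) = 6
h = 9636 (h = (142 - 10)*(-52 + 125) = 132*73 = 9636)
Q(r, k) = 6
P(u) = -2 + u²/8 (P(u) = -2 + (u*u)/8 = -2 + u²/8)
Q(-286, (-4 + 8)²)/P(h) = 6/(-2 + (⅛)*9636²) = 6/(-2 + (⅛)*92852496) = 6/(-2 + 11606562) = 6/11606560 = 6*(1/11606560) = 3/5803280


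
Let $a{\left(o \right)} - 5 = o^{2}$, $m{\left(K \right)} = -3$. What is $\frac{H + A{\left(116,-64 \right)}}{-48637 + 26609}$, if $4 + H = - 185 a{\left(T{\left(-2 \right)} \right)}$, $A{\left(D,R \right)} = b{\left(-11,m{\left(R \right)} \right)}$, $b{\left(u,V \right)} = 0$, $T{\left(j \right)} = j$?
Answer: $\frac{1669}{22028} \approx 0.075767$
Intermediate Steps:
$a{\left(o \right)} = 5 + o^{2}$
$A{\left(D,R \right)} = 0$
$H = -1669$ ($H = -4 - 185 \left(5 + \left(-2\right)^{2}\right) = -4 - 185 \left(5 + 4\right) = -4 - 1665 = -1669$)
$\frac{H + A{\left(116,-64 \right)}}{-48637 + 26609} = \frac{-1669 + 0}{-48637 + 26609} = - \frac{1669}{-22028} = \left(-1669\right) \left(- \frac{1}{22028}\right) = \frac{1669}{22028}$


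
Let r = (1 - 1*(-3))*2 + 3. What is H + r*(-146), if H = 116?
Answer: -1490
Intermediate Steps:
r = 11 (r = (1 + 3)*2 + 3 = 4*2 + 3 = 8 + 3 = 11)
H + r*(-146) = 116 + 11*(-146) = 116 - 1606 = -1490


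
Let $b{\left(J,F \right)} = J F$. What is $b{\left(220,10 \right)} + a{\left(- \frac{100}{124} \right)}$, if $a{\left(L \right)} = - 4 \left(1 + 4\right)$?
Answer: $2180$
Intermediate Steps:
$b{\left(J,F \right)} = F J$
$a{\left(L \right)} = -20$ ($a{\left(L \right)} = \left(-4\right) 5 = -20$)
$b{\left(220,10 \right)} + a{\left(- \frac{100}{124} \right)} = 10 \cdot 220 - 20 = 2200 - 20 = 2180$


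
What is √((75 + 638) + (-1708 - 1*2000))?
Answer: I*√2995 ≈ 54.727*I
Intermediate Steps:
√((75 + 638) + (-1708 - 1*2000)) = √(713 + (-1708 - 2000)) = √(713 - 3708) = √(-2995) = I*√2995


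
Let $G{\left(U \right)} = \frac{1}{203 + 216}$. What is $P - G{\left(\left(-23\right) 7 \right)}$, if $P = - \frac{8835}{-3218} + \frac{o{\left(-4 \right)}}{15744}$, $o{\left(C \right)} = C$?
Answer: $\frac{7278263125}{2653537056} \approx 2.7429$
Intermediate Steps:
$G{\left(U \right)} = \frac{1}{419}$
$P = \frac{17385671}{6333024}$ ($P = - \frac{8835}{-3218} - \frac{4}{15744} = \left(-8835\right) \left(- \frac{1}{3218}\right) - \frac{1}{3936} = \frac{8835}{3218} - \frac{1}{3936} = \frac{17385671}{6333024} \approx 2.7452$)
$P - G{\left(\left(-23\right) 7 \right)} = \frac{17385671}{6333024} - \frac{1}{419} = \frac{7278263125}{2653537056}$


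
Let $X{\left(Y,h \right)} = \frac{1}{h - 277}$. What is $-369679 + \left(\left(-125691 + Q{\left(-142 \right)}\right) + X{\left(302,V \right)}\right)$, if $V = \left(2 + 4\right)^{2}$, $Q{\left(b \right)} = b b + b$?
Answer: $- \frac{114558869}{241} \approx -4.7535 \cdot 10^{5}$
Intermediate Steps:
$Q{\left(b \right)} = b + b^{2}$ ($Q{\left(b \right)} = b^{2} + b = b + b^{2}$)
$V = 36$ ($V = 6^{2} = 36$)
$X{\left(Y,h \right)} = \frac{1}{-277 + h}$
$-369679 + \left(\left(-125691 + Q{\left(-142 \right)}\right) + X{\left(302,V \right)}\right) = -369679 - \left(125691 - \frac{1}{-277 + 36} + 142 \left(1 - 142\right)\right) = -369679 + \left(\left(-125691 - -20022\right) + \frac{1}{-241}\right) = -369679 + \left(\left(-125691 + 20022\right) - \frac{1}{241}\right) = -369679 - \frac{25466230}{241} = - \frac{114558869}{241}$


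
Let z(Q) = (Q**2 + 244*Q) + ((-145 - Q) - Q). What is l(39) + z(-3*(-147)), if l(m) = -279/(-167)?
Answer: 50276965/167 ≈ 3.0106e+5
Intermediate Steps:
z(Q) = -145 + Q**2 + 242*Q (z(Q) = (Q**2 + 244*Q) + (-145 - 2*Q) = -145 + Q**2 + 242*Q)
l(m) = 279/167 (l(m) = -279*(-1/167) = 279/167)
l(39) + z(-3*(-147)) = 279/167 + (-145 + (-3*(-147))**2 + 242*(-3*(-147))) = 279/167 + (-145 + 441**2 + 242*441) = 279/167 + (-145 + 194481 + 106722) = 279/167 + 301058 = 50276965/167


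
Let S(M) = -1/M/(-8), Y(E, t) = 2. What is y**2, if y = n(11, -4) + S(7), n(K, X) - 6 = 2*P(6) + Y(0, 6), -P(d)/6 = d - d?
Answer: 201601/3136 ≈ 64.286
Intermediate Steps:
P(d) = 0 (P(d) = -6*(d - d) = -6*0 = 0)
n(K, X) = 8 (n(K, X) = 6 + (2*0 + 2) = 6 + (0 + 2) = 6 + 2 = 8)
S(M) = 1/(8*M) (S(M) = -1/M*(-1/8) = 1/(8*M))
y = 449/56 (y = 8 + (1/8)/7 = 8 + (1/8)*(1/7) = 8 + 1/56 = 449/56 ≈ 8.0179)
y**2 = (449/56)**2 = 201601/3136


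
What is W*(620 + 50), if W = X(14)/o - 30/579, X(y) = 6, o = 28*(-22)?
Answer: -1225765/29722 ≈ -41.241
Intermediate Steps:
o = -616
W = -3659/59444 (W = 6/(-616) - 30/579 = 6*(-1/616) - 30*1/579 = -3/308 - 10/193 = -3659/59444 ≈ -0.061554)
W*(620 + 50) = -3659*(620 + 50)/59444 = -3659/59444*670 = -1225765/29722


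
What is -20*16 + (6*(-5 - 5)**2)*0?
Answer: -320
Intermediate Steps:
-20*16 + (6*(-5 - 5)**2)*0 = -320 + (6*(-10)**2)*0 = -320 + (6*100)*0 = -320 + 600*0 = -320 + 0 = -320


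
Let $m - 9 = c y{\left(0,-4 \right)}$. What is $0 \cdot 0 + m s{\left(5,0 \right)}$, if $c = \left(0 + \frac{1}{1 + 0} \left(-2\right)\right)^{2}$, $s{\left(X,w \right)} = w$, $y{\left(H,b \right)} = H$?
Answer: $0$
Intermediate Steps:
$c = 4$ ($c = \left(0 + 1^{-1} \left(-2\right)\right)^{2} = \left(0 + 1 \left(-2\right)\right)^{2} = \left(0 - 2\right)^{2} = \left(-2\right)^{2} = 4$)
$m = 9$ ($m = 9 + 4 \cdot 0 = 9 + 0 = 9$)
$0 \cdot 0 + m s{\left(5,0 \right)} = 0 \cdot 0 + 9 \cdot 0 = 0 + 0 = 0$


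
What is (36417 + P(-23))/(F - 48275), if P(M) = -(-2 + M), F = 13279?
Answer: -18221/17498 ≈ -1.0413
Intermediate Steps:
P(M) = 2 - M
(36417 + P(-23))/(F - 48275) = (36417 + (2 - 1*(-23)))/(13279 - 48275) = (36417 + (2 + 23))/(-34996) = (36417 + 25)*(-1/34996) = 36442*(-1/34996) = -18221/17498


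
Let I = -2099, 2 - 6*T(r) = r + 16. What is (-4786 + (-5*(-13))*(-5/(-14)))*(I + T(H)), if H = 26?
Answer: 421211243/42 ≈ 1.0029e+7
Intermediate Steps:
T(r) = -7/3 - r/6 (T(r) = 1/3 - (r + 16)/6 = 1/3 - (16 + r)/6 = 1/3 + (-8/3 - r/6) = -7/3 - r/6)
(-4786 + (-5*(-13))*(-5/(-14)))*(I + T(H)) = (-4786 + (-5*(-13))*(-5/(-14)))*(-2099 + (-7/3 - 1/6*26)) = (-4786 + 65*(-5*(-1/14)))*(-2099 + (-7/3 - 13/3)) = (-4786 + 65*(5/14))*(-2099 - 20/3) = (-4786 + 325/14)*(-6317/3) = -66679/14*(-6317/3) = 421211243/42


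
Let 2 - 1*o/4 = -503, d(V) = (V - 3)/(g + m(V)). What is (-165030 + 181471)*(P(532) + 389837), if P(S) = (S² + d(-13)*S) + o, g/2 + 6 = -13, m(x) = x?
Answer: 566021590363/51 ≈ 1.1098e+10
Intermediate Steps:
g = -38 (g = -12 + 2*(-13) = -12 - 26 = -38)
d(V) = (-3 + V)/(-38 + V) (d(V) = (V - 3)/(-38 + V) = (-3 + V)/(-38 + V))
o = 2020 (o = 8 - 4*(-503) = 8 + 2012 = 2020)
P(S) = 2020 + S² + 16*S/51 (P(S) = (S² + ((-3 - 13)/(-38 - 13))*S) + 2020 = (S² + (-16/(-51))*S) + 2020 = (S² + (-1/51*(-16))*S) + 2020 = (S² + 16*S/51) + 2020 = 2020 + S² + 16*S/51)
(-165030 + 181471)*(P(532) + 389837) = (-165030 + 181471)*((2020 + 532² + (16/51)*532) + 389837) = 16441*((2020 + 283024 + 8512/51) + 389837) = 16441*(14545756/51 + 389837) = 16441*(34427443/51) = 566021590363/51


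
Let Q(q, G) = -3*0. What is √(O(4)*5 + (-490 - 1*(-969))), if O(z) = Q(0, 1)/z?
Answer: √479 ≈ 21.886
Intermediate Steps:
Q(q, G) = 0
O(z) = 0 (O(z) = 0/z = 0)
√(O(4)*5 + (-490 - 1*(-969))) = √(0*5 + (-490 - 1*(-969))) = √(0 + (-490 + 969)) = √(0 + 479) = √479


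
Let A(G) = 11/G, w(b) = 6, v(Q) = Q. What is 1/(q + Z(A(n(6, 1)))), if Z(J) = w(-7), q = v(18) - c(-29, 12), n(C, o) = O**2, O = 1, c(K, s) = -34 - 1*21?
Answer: 1/79 ≈ 0.012658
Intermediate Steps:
c(K, s) = -55 (c(K, s) = -34 - 21 = -55)
n(C, o) = 1 (n(C, o) = 1**2 = 1)
q = 73 (q = 18 - 1*(-55) = 18 + 55 = 73)
Z(J) = 6
1/(q + Z(A(n(6, 1)))) = 1/(73 + 6) = 1/79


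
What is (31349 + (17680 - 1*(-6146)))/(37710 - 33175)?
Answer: 11035/907 ≈ 12.166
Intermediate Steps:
(31349 + (17680 - 1*(-6146)))/(37710 - 33175) = (31349 + (17680 + 6146))/4535 = (31349 + 23826)*(1/4535) = 55175*(1/4535) = 11035/907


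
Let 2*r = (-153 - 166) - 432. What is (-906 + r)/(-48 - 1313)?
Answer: 2563/2722 ≈ 0.94159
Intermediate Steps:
r = -751/2 (r = ((-153 - 166) - 432)/2 = (-319 - 432)/2 = (1/2)*(-751) = -751/2 ≈ -375.50)
(-906 + r)/(-48 - 1313) = (-906 - 751/2)/(-48 - 1313) = -2563/2/(-1361) = -2563/2*(-1/1361) = 2563/2722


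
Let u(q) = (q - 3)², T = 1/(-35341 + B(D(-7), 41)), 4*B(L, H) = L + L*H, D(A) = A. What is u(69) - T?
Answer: 308531126/70829 ≈ 4356.0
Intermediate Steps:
B(L, H) = L/4 + H*L/4 (B(L, H) = (L + L*H)/4 = (L + H*L)/4 = L/4 + H*L/4)
T = -2/70829 (T = 1/(-35341 + (¼)*(-7)*(1 + 41)) = 1/(-35341 + (¼)*(-7)*42) = 1/(-35341 - 147/2) = 1/(-70829/2) = -2/70829 ≈ -2.8237e-5)
u(q) = (-3 + q)²
u(69) - T = (-3 + 69)² - 1*(-2/70829) = 66² + 2/70829 = 4356 + 2/70829 = 308531126/70829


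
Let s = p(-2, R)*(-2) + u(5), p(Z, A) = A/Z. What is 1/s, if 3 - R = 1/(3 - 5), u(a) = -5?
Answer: -⅔ ≈ -0.66667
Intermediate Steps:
R = 7/2 (R = 3 - 1/(3 - 5) = 3 - 1/(-2) = 3 - 1*(-½) = 3 + ½ = 7/2 ≈ 3.5000)
s = -3/2 (s = ((7/2)/(-2))*(-2) - 5 = ((7/2)*(-½))*(-2) - 5 = -7/4*(-2) - 5 = 7/2 - 5 = -3/2 ≈ -1.5000)
1/s = 1/(-3/2) = -⅔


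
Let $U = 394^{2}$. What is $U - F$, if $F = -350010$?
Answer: $505246$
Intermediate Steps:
$U = 155236$
$U - F = 155236 - -350010 = 155236 + 350010 = 505246$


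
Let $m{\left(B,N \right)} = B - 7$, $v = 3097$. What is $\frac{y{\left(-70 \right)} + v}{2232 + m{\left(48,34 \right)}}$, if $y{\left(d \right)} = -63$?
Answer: $\frac{3034}{2273} \approx 1.3348$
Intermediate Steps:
$m{\left(B,N \right)} = -7 + B$ ($m{\left(B,N \right)} = B - 7 = -7 + B$)
$\frac{y{\left(-70 \right)} + v}{2232 + m{\left(48,34 \right)}} = \frac{-63 + 3097}{2232 + \left(-7 + 48\right)} = \frac{3034}{2232 + 41} = \frac{3034}{2273}$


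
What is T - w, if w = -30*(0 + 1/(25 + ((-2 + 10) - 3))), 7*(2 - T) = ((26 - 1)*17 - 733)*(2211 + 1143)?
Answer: 147579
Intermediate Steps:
T = 147578 (T = 2 - ((26 - 1)*17 - 733)*(2211 + 1143)/7 = 2 - (25*17 - 733)*3354/7 = 2 - (425 - 733)*3354/7 = 2 - (-44)*3354 = 2 - ⅐*(-1033032) = 2 + 147576 = 147578)
w = -1 (w = -30*(0 + 1/(25 + (8 - 3))) = -30*(0 + 1/(25 + 5)) = -30*(0 + 1/30) = -30*1/30 = -1)
T - w = 147578 - 1*(-1) = 147578 + 1 = 147579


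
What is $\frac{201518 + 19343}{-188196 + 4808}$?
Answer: $- \frac{220861}{183388} \approx -1.2043$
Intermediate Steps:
$\frac{201518 + 19343}{-188196 + 4808} = \frac{220861}{-183388} = 220861 \left(- \frac{1}{183388}\right) = - \frac{220861}{183388}$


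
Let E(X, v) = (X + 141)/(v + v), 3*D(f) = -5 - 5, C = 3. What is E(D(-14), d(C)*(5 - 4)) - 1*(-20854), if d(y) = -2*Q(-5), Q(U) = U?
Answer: 1251653/60 ≈ 20861.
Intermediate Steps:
D(f) = -10/3 (D(f) = (-5 - 5)/3 = (1/3)*(-10) = -10/3)
d(y) = 10 (d(y) = -2*(-5) = 10)
E(X, v) = (141 + X)/(2*v) (E(X, v) = (141 + X)/((2*v)) = (141 + X)*(1/(2*v)) = (141 + X)/(2*v))
E(D(-14), d(C)*(5 - 4)) - 1*(-20854) = (141 - 10/3)/(2*((10*(5 - 4)))) - 1*(-20854) = (1/2)*(413/3)/(10*1) + 20854 = (1/2)*(413/3)/10 + 20854 = (1/2)*(1/10)*(413/3) + 20854 = 413/60 + 20854 = 1251653/60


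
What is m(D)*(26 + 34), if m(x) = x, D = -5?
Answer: -300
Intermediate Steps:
m(D)*(26 + 34) = -5*(26 + 34) = -5*60 = -300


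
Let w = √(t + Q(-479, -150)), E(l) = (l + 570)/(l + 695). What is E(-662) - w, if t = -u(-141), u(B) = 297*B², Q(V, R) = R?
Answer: -92/33 - I*√5904807 ≈ -2.7879 - 2430.0*I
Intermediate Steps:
E(l) = (570 + l)/(695 + l)
t = -5904657 (t = -297*(-141)² = -297*19881 = -1*5904657 = -5904657)
w = I*√5904807 (w = √(-5904657 - 150) = √(-5904807) = I*√5904807 ≈ 2430.0*I)
E(-662) - w = (570 - 662)/(695 - 662) - I*√5904807 = -92/33 - I*√5904807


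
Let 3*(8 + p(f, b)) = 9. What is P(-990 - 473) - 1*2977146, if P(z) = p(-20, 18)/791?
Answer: -2354922491/791 ≈ -2.9771e+6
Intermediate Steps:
p(f, b) = -5 (p(f, b) = -8 + (⅓)*9 = -8 + 3 = -5)
P(z) = -5/791
P(-990 - 473) - 1*2977146 = -5/791 - 1*2977146 = -5/791 - 2977146 = -2354922491/791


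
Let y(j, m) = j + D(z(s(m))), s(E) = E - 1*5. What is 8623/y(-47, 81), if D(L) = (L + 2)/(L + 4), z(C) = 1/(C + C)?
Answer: -5251407/28318 ≈ -185.44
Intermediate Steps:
s(E) = -5 + E (s(E) = E - 5 = -5 + E)
z(C) = 1/(2*C)
D(L) = (2 + L)/(4 + L)
y(j, m) = j + (2 + 1/(2*(-5 + m)))/(4 + 1/(2*(-5 + m)))
8623/y(-47, 81) = 8623/(((-19 + 4*81 - 47*(-39 + 8*81))/(-39 + 8*81))) = 8623/(((-19 + 324 - 47*(-39 + 648))/(-39 + 648))) = 8623/(((-19 + 324 - 47*609)/609)) = 8623/(((-19 + 324 - 28623)/609)) = 8623/(((1/609)*(-28318))) = 8623/(-28318/609) = 8623*(-609/28318) = -5251407/28318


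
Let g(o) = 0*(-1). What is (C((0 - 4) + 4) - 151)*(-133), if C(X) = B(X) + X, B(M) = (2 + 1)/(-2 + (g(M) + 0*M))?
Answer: 40565/2 ≈ 20283.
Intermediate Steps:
g(o) = 0
B(M) = -3/2 (B(M) = (2 + 1)/(-2 + (0 + 0*M)) = 3/(-2 + (0 + 0)) = 3/(-2 + 0) = 3/(-2) = 3*(-½) = -3/2)
C(X) = -3/2 + X
(C((0 - 4) + 4) - 151)*(-133) = ((-3/2 + ((0 - 4) + 4)) - 151)*(-133) = ((-3/2 + (-4 + 4)) - 151)*(-133) = ((-3/2 + 0) - 151)*(-133) = (-3/2 - 151)*(-133) = -305/2*(-133) = 40565/2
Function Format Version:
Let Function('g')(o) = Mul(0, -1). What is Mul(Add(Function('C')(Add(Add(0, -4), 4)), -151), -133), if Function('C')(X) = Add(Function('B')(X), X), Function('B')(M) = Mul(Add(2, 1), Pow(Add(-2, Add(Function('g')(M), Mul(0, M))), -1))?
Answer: Rational(40565, 2) ≈ 20283.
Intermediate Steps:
Function('g')(o) = 0
Function('B')(M) = Rational(-3, 2) (Function('B')(M) = Mul(Add(2, 1), Pow(Add(-2, Add(0, Mul(0, M))), -1)) = Mul(3, Pow(Add(-2, Add(0, 0)), -1)) = Mul(3, Pow(Add(-2, 0), -1)) = Mul(3, Pow(-2, -1)) = Mul(3, Rational(-1, 2)) = Rational(-3, 2))
Function('C')(X) = Add(Rational(-3, 2), X)
Mul(Add(Function('C')(Add(Add(0, -4), 4)), -151), -133) = Mul(Add(Add(Rational(-3, 2), Add(Add(0, -4), 4)), -151), -133) = Mul(Add(Add(Rational(-3, 2), Add(-4, 4)), -151), -133) = Mul(Add(Add(Rational(-3, 2), 0), -151), -133) = Mul(Add(Rational(-3, 2), -151), -133) = Mul(Rational(-305, 2), -133) = Rational(40565, 2)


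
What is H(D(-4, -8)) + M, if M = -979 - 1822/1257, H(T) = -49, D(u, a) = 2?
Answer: -1294018/1257 ≈ -1029.4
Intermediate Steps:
M = -1232425/1257 (M = -979 - 1822*1/1257 = -979 - 1822/1257 = -1232425/1257 ≈ -980.45)
H(D(-4, -8)) + M = -49 - 1232425/1257 = -1294018/1257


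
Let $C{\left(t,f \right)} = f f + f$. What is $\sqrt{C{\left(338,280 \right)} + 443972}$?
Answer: $46 \sqrt{247} \approx 722.95$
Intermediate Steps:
$C{\left(t,f \right)} = f + f^{2}$ ($C{\left(t,f \right)} = f^{2} + f = f + f^{2}$)
$\sqrt{C{\left(338,280 \right)} + 443972} = \sqrt{280 \left(1 + 280\right) + 443972} = \sqrt{280 \cdot 281 + 443972} = \sqrt{78680 + 443972} = \sqrt{522652} = 46 \sqrt{247}$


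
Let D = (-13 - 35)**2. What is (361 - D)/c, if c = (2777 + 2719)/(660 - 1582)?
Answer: 895723/2748 ≈ 325.95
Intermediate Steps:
c = -2748/461 (c = 5496/(-922) = 5496*(-1/922) = -2748/461 ≈ -5.9610)
D = 2304 (D = (-48)**2 = 2304)
(361 - D)/c = (361 - 1*2304)/(-2748/461) = (361 - 2304)*(-461/2748) = -1943*(-461/2748) = 895723/2748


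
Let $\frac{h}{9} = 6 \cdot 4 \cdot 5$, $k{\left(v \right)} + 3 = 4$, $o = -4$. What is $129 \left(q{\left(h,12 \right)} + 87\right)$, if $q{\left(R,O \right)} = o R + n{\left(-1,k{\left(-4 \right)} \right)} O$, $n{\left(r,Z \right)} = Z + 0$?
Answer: $-544509$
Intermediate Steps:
$k{\left(v \right)} = 1$ ($k{\left(v \right)} = -3 + 4 = 1$)
$h = 1080$ ($h = 9 \cdot 6 \cdot 4 \cdot 5 = 9 \cdot 24 \cdot 5 = 9 \cdot 120 = 1080$)
$n{\left(r,Z \right)} = Z$
$q{\left(R,O \right)} = O - 4 R$ ($q{\left(R,O \right)} = - 4 R + 1 O = - 4 R + O = O - 4 R$)
$129 \left(q{\left(h,12 \right)} + 87\right) = 129 \left(\left(12 - 4320\right) + 87\right) = 129 \left(-4308 + 87\right) = 129 \left(-4221\right) = -544509$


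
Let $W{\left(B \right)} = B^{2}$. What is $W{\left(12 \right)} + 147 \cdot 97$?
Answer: $14403$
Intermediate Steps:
$W{\left(12 \right)} + 147 \cdot 97 = 12^{2} + 147 \cdot 97 = 144 + 14259 = 14403$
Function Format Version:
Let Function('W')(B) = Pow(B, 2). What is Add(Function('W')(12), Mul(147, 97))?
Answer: 14403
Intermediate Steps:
Add(Function('W')(12), Mul(147, 97)) = Add(Pow(12, 2), Mul(147, 97)) = Add(144, 14259) = 14403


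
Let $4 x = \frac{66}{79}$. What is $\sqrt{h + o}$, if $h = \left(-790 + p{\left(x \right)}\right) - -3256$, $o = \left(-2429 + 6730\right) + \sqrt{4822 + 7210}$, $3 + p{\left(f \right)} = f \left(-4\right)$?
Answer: $\frac{\sqrt{42208910 + 99856 \sqrt{47}}}{79} \approx 82.903$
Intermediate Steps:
$x = \frac{33}{158}$ ($x = \frac{66 \cdot \frac{1}{79}}{4} = \frac{1}{4} \cdot \frac{66}{79} = \frac{33}{158} \approx 0.20886$)
$p{\left(f \right)} = -3 - 4 f$ ($p{\left(f \right)} = -3 + f \left(-4\right) = -3 - 4 f$)
$o = 4301 + 16 \sqrt{47}$ ($o = 4301 + \sqrt{12032} = 4301 + 16 \sqrt{47} \approx 4410.7$)
$h = \frac{194511}{79}$ ($h = \left(-790 - \frac{303}{79}\right) - -3256 = \left(-790 - \frac{303}{79}\right) + 3256 = - \frac{62713}{79} + 3256 = \frac{194511}{79} \approx 2462.2$)
$\sqrt{h + o} = \sqrt{\frac{194511}{79} + \left(4301 + 16 \sqrt{47}\right)} = \sqrt{\frac{534290}{79} + 16 \sqrt{47}}$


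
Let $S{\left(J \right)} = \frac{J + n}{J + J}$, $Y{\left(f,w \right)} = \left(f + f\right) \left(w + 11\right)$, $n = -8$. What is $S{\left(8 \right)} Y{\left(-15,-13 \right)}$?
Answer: $0$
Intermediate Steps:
$Y{\left(f,w \right)} = 2 f \left(11 + w\right)$
$S{\left(J \right)} = \frac{-8 + J}{2 J}$ ($S{\left(J \right)} = \frac{J - 8}{J + J} = \frac{-8 + J}{2 J}$)
$S{\left(8 \right)} Y{\left(-15,-13 \right)} = \frac{-8 + 8}{2 \cdot 8} \cdot 2 \left(-15\right) \left(11 - 13\right) = \frac{1}{2} \cdot \frac{1}{8} \cdot 0 \cdot 2 \left(-15\right) \left(-2\right) = 0 \cdot 60 = 0$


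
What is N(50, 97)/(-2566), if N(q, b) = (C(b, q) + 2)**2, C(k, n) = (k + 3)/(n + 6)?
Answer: -2809/502936 ≈ -0.0055852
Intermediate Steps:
C(k, n) = (3 + k)/(6 + n)
N(q, b) = (2 + (3 + b)/(6 + q))**2 (N(q, b) = ((3 + b)/(6 + q) + 2)**2 = (2 + (3 + b)/(6 + q))**2)
N(50, 97)/(-2566) = ((15 + 97 + 2*50)**2/(6 + 50)**2)/(-2566) = ((15 + 97 + 100)**2/56**2)*(-1/2566) = ((1/3136)*212**2)*(-1/2566) = ((1/3136)*44944)*(-1/2566) = (2809/196)*(-1/2566) = -2809/502936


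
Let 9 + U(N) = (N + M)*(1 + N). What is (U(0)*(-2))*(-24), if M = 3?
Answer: -288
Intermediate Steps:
U(N) = -9 + (1 + N)*(3 + N) (U(N) = -9 + (N + 3)*(1 + N) = -9 + (3 + N)*(1 + N) = -9 + (1 + N)*(3 + N))
(U(0)*(-2))*(-24) = ((-6 + 0**2 + 4*0)*(-2))*(-24) = ((-6 + 0 + 0)*(-2))*(-24) = -6*(-2)*(-24) = 12*(-24) = -288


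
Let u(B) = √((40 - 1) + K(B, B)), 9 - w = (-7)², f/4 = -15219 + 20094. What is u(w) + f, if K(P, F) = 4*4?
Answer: 19500 + √55 ≈ 19507.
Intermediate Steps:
f = 19500 (f = 4*(-15219 + 20094) = 4*4875 = 19500)
K(P, F) = 16
w = -40 (w = 9 - 1*(-7)² = 9 - 1*49 = 9 - 49 = -40)
u(B) = √55 (u(B) = √((40 - 1) + 16) = √(39 + 16) = √55)
u(w) + f = √55 + 19500 = 19500 + √55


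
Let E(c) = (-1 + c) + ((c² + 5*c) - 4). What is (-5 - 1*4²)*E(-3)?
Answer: 294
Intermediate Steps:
E(c) = -5 + c² + 6*c (E(c) = (-1 + c) + (-4 + c² + 5*c) = -5 + c² + 6*c)
(-5 - 1*4²)*E(-3) = (-5 - 1*4²)*(-5 + (-3)² + 6*(-3)) = (-5 - 1*16)*(-5 + 9 - 18) = (-5 - 16)*(-14) = -21*(-14) = 294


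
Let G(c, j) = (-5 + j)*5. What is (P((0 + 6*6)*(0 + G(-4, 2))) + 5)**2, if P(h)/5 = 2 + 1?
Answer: 400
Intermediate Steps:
G(c, j) = -25 + 5*j
P(h) = 15 (P(h) = 5*(2 + 1) = 5*3 = 15)
(P((0 + 6*6)*(0 + G(-4, 2))) + 5)**2 = (15 + 5)**2 = 20**2 = 400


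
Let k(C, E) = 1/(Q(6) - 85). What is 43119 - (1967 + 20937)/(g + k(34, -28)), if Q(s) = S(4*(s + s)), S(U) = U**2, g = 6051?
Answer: 289457659627/6713585 ≈ 43115.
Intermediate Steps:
Q(s) = 64*s**2 (Q(s) = (4*(s + s))**2 = (4*(2*s))**2 = (8*s)**2 = 64*s**2)
k(C, E) = 1/2219 (k(C, E) = 1/(64*6**2 - 85) = 1/(64*36 - 85) = 1/(2304 - 85) = 1/2219)
43119 - (1967 + 20937)/(g + k(34, -28)) = 43119 - (1967 + 20937)/(6051 + 1/2219) = 43119 - 22904/13427170/2219 = 43119 - 22904*2219/13427170 = 43119 - 1*25411988/6713585 = 43119 - 25411988/6713585 = 289457659627/6713585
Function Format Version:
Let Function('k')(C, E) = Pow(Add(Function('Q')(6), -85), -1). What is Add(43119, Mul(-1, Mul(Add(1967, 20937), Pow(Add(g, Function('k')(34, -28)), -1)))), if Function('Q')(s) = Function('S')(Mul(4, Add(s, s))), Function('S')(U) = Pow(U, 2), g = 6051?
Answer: Rational(289457659627, 6713585) ≈ 43115.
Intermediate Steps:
Function('Q')(s) = Mul(64, Pow(s, 2)) (Function('Q')(s) = Pow(Mul(4, Add(s, s)), 2) = Pow(Mul(4, Mul(2, s)), 2) = Pow(Mul(8, s), 2) = Mul(64, Pow(s, 2)))
Function('k')(C, E) = Rational(1, 2219) (Function('k')(C, E) = Pow(Add(Mul(64, Pow(6, 2)), -85), -1) = Pow(Add(Mul(64, 36), -85), -1) = Pow(Add(2304, -85), -1) = Pow(2219, -1) = Rational(1, 2219))
Add(43119, Mul(-1, Mul(Add(1967, 20937), Pow(Add(g, Function('k')(34, -28)), -1)))) = Add(43119, Mul(-1, Mul(Add(1967, 20937), Pow(Add(6051, Rational(1, 2219)), -1)))) = Add(43119, Mul(-1, Mul(22904, Pow(Rational(13427170, 2219), -1)))) = Add(43119, Mul(-1, Mul(22904, Rational(2219, 13427170)))) = Add(43119, Mul(-1, Rational(25411988, 6713585))) = Add(43119, Rational(-25411988, 6713585)) = Rational(289457659627, 6713585)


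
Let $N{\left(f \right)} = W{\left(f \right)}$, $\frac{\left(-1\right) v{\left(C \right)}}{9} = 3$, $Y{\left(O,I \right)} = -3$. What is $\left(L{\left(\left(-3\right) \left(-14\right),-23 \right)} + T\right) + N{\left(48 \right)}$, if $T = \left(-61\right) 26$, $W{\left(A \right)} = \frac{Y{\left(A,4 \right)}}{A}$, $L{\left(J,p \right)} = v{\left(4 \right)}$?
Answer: $- \frac{25809}{16} \approx -1613.1$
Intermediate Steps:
$v{\left(C \right)} = -27$ ($v{\left(C \right)} = \left(-9\right) 3 = -27$)
$L{\left(J,p \right)} = -27$
$W{\left(A \right)} = - \frac{3}{A}$
$T = -1586$
$N{\left(f \right)} = - \frac{3}{f}$
$\left(L{\left(\left(-3\right) \left(-14\right),-23 \right)} + T\right) + N{\left(48 \right)} = \left(-27 - 1586\right) - \frac{3}{48} = -1613 - \frac{1}{16} = - \frac{25809}{16}$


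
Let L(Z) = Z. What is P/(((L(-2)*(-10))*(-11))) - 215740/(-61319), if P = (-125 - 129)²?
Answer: -977148451/3372545 ≈ -289.74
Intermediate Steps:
P = 64516 (P = (-254)² = 64516)
P/(((L(-2)*(-10))*(-11))) - 215740/(-61319) = 64516/((-2*(-10)*(-11))) - 215740/(-61319) = 64516/((20*(-11))) - 215740*(-1/61319) = 64516/(-220) + 215740/61319 = 64516*(-1/220) + 215740/61319 = -16129/55 + 215740/61319 = -977148451/3372545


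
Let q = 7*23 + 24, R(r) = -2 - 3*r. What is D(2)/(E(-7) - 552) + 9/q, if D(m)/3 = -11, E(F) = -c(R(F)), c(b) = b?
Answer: 11244/105635 ≈ 0.10644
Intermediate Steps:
E(F) = 2 + 3*F (E(F) = -(-2 - 3*F) = 2 + 3*F)
q = 185 (q = 161 + 24 = 185)
D(m) = -33 (D(m) = 3*(-11) = -33)
D(2)/(E(-7) - 552) + 9/q = -33/((2 + 3*(-7)) - 552) + 9/185 = -33/((2 - 21) - 552) + 9*(1/185) = -33/(-19 - 552) + 9/185 = -33/(-571) + 9/185 = -33*(-1/571) + 9/185 = 33/571 + 9/185 = 11244/105635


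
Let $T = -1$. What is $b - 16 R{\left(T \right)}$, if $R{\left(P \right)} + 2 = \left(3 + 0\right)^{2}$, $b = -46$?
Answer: $-158$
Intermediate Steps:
$R{\left(P \right)} = 7$ ($R{\left(P \right)} = -2 + \left(3 + 0\right)^{2} = -2 + 3^{2} = -2 + 9 = 7$)
$b - 16 R{\left(T \right)} = -46 - 112 = -158$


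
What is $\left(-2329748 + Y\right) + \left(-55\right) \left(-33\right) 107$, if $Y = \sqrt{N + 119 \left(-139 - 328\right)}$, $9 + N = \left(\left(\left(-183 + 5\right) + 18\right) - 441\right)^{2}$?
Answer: $-2135543 + \sqrt{305619} \approx -2.135 \cdot 10^{6}$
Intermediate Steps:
$N = 361192$ ($N = -9 + \left(\left(\left(-183 + 5\right) + 18\right) - 441\right)^{2} = -9 + \left(\left(-178 + 18\right) - 441\right)^{2} = -9 + \left(-160 - 441\right)^{2} = -9 + \left(-601\right)^{2} = -9 + 361201 = 361192$)
$Y = \sqrt{305619}$ ($Y = \sqrt{361192 + 119 \left(-139 - 328\right)} = \sqrt{361192 + 119 \left(-467\right)} = \sqrt{361192 - 55573} = \sqrt{305619} \approx 552.83$)
$\left(-2329748 + Y\right) + \left(-55\right) \left(-33\right) 107 = \left(-2329748 + \sqrt{305619}\right) + \left(-55\right) \left(-33\right) 107 = \left(-2329748 + \sqrt{305619}\right) + 1815 \cdot 107 = \left(-2329748 + \sqrt{305619}\right) + 194205 = -2135543 + \sqrt{305619}$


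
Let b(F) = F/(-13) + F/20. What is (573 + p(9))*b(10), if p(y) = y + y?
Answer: -4137/26 ≈ -159.12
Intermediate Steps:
p(y) = 2*y
b(F) = -7*F/260 (b(F) = F*(-1/13) + F*(1/20) = -F/13 + F/20 = -7*F/260)
(573 + p(9))*b(10) = (573 + 2*9)*(-7/260*10) = (573 + 18)*(-7/26) = 591*(-7/26) = -4137/26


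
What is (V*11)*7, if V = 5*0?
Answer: 0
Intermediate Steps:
V = 0
(V*11)*7 = (0*11)*7 = 0*7 = 0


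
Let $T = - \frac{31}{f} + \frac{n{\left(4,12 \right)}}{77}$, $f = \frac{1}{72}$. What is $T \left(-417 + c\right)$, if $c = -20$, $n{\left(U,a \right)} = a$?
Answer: $\frac{75099324}{77} \approx 9.7532 \cdot 10^{5}$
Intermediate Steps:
$f = \frac{1}{72} \approx 0.013889$
$T = - \frac{171852}{77}$ ($T = - 31 \frac{1}{\frac{1}{72}} + \frac{12}{77} = \left(-31\right) 72 + 12 \cdot \frac{1}{77} = -2232 + \frac{12}{77} = - \frac{171852}{77} \approx -2231.8$)
$T \left(-417 + c\right) = - \frac{171852 \left(-417 - 20\right)}{77} = \left(- \frac{171852}{77}\right) \left(-437\right) = \frac{75099324}{77}$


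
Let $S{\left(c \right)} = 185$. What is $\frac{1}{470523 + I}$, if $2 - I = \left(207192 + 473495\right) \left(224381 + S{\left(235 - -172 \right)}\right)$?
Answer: $- \frac{1}{152858686317} \approx -6.542 \cdot 10^{-12}$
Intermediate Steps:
$I = -152859156840$ ($I = 2 - \left(207192 + 473495\right) \left(224381 + 185\right) = 2 - 680687 \cdot 224566 = 2 - 152859156842 = -152859156840$)
$\frac{1}{470523 + I} = \frac{1}{470523 - 152859156840} = \frac{1}{-152858686317} = - \frac{1}{152858686317}$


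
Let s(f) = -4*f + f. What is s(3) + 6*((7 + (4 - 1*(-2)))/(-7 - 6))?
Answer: -15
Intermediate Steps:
s(f) = -3*f
s(3) + 6*((7 + (4 - 1*(-2)))/(-7 - 6)) = -3*3 + 6*((7 + (4 - 1*(-2)))/(-7 - 6)) = -9 + 6*((7 + (4 + 2))/(-13)) = -9 + 6*((7 + 6)*(-1/13)) = -9 + 6*(13*(-1/13)) = -9 + 6*(-1) = -9 - 6 = -15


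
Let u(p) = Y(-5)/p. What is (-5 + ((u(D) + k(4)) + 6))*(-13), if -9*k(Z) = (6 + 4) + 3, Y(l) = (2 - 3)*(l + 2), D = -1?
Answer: 403/9 ≈ 44.778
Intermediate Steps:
Y(l) = -2 - l (Y(l) = -(2 + l) = -2 - l)
u(p) = 3/p (u(p) = (-2 - 1*(-5))/p = (-2 + 5)/p = 3/p)
k(Z) = -13/9 (k(Z) = -((6 + 4) + 3)/9 = -(10 + 3)/9 = -1/9*13 = -13/9)
(-5 + ((u(D) + k(4)) + 6))*(-13) = (-5 + ((3/(-1) - 13/9) + 6))*(-13) = (-5 + ((3*(-1) - 13/9) + 6))*(-13) = (-5 + ((-3 - 13/9) + 6))*(-13) = (-5 + (-40/9 + 6))*(-13) = (-5 + 14/9)*(-13) = -31/9*(-13) = 403/9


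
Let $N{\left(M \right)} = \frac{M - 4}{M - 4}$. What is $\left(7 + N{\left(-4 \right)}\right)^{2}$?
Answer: $64$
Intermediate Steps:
$N{\left(M \right)} = 1$ ($N{\left(M \right)} = \frac{-4 + M}{-4 + M} = 1$)
$\left(7 + N{\left(-4 \right)}\right)^{2} = \left(7 + 1\right)^{2} = 8^{2} = 64$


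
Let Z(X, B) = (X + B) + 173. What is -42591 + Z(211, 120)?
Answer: -42087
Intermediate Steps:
Z(X, B) = 173 + B + X (Z(X, B) = (B + X) + 173 = 173 + B + X)
-42591 + Z(211, 120) = -42591 + (173 + 120 + 211) = -42591 + 504 = -42087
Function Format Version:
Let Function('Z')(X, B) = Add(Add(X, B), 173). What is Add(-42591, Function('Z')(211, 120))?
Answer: -42087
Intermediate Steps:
Function('Z')(X, B) = Add(173, B, X) (Function('Z')(X, B) = Add(Add(B, X), 173) = Add(173, B, X))
Add(-42591, Function('Z')(211, 120)) = Add(-42591, Add(173, 120, 211)) = Add(-42591, 504) = -42087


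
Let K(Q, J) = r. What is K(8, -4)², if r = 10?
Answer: 100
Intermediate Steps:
K(Q, J) = 10
K(8, -4)² = 10² = 100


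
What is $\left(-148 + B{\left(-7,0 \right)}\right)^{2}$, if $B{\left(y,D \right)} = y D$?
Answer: $21904$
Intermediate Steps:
$B{\left(y,D \right)} = D y$
$\left(-148 + B{\left(-7,0 \right)}\right)^{2} = \left(-148 + 0 \left(-7\right)\right)^{2} = \left(-148 + 0\right)^{2} = \left(-148\right)^{2} = 21904$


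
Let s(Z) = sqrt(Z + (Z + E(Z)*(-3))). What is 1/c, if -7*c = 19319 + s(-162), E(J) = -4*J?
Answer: -135233/373226029 + 126*I*sqrt(7)/373226029 ≈ -0.00036234 + 8.932e-7*I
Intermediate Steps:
s(Z) = sqrt(14)*sqrt(Z) (s(Z) = sqrt(Z + (Z - 4*Z*(-3))) = sqrt(Z + (Z + 12*Z)) = sqrt(Z + 13*Z) = sqrt(14*Z) = sqrt(14)*sqrt(Z))
c = -19319/7 - 18*I*sqrt(7)/7 (c = -(19319 + sqrt(14)*sqrt(-162))/7 = -(19319 + sqrt(14)*(9*I*sqrt(2)))/7 = -(19319 + 18*I*sqrt(7))/7 = -19319/7 - 18*I*sqrt(7)/7 ≈ -2759.9 - 6.8034*I)
1/c = 1/(-19319/7 - 18*I*sqrt(7)/7)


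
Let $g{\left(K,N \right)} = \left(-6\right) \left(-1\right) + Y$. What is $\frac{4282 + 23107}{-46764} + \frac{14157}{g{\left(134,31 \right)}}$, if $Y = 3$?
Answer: $\frac{73532383}{46764} \approx 1572.4$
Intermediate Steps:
$g{\left(K,N \right)} = 9$ ($g{\left(K,N \right)} = \left(-6\right) \left(-1\right) + 3 = 6 + 3 = 9$)
$\frac{4282 + 23107}{-46764} + \frac{14157}{g{\left(134,31 \right)}} = \frac{4282 + 23107}{-46764} + \frac{14157}{9} = 27389 \left(- \frac{1}{46764}\right) + 14157 \cdot \frac{1}{9} = - \frac{27389}{46764} + 1573 = \frac{73532383}{46764}$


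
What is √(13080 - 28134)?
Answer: I*√15054 ≈ 122.69*I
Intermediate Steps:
√(13080 - 28134) = √(-15054) = I*√15054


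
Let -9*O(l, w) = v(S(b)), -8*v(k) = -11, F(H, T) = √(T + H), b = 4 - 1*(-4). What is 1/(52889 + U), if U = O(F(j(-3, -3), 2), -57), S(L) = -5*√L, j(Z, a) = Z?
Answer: 72/3807997 ≈ 1.8908e-5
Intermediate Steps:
b = 8 (b = 4 + 4 = 8)
F(H, T) = √(H + T)
v(k) = 11/8 (v(k) = -⅛*(-11) = 11/8)
O(l, w) = -11/72 (O(l, w) = -⅑*11/8 = -11/72)
U = -11/72 ≈ -0.15278
1/(52889 + U) = 1/(52889 - 11/72) = 1/(3807997/72) = 72/3807997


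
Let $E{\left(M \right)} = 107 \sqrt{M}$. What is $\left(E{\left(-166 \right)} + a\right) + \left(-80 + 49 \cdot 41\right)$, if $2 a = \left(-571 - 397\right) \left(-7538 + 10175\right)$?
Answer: $-1274379 + 107 i \sqrt{166} \approx -1.2744 \cdot 10^{6} + 1378.6 i$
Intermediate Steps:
$a = -1276308$ ($a = \frac{\left(-571 - 397\right) \left(-7538 + 10175\right)}{2} = \frac{\left(-968\right) 2637}{2} = \frac{1}{2} \left(-2552616\right) = -1276308$)
$\left(E{\left(-166 \right)} + a\right) + \left(-80 + 49 \cdot 41\right) = \left(107 \sqrt{-166} - 1276308\right) + \left(-80 + 49 \cdot 41\right) = \left(107 i \sqrt{166} - 1276308\right) + \left(-80 + 2009\right) = \left(107 i \sqrt{166} - 1276308\right) + 1929 = \left(-1276308 + 107 i \sqrt{166}\right) + 1929 = -1274379 + 107 i \sqrt{166}$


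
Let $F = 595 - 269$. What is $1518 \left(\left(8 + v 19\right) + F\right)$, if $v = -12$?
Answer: $160908$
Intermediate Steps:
$F = 326$
$1518 \left(\left(8 + v 19\right) + F\right) = 1518 \left(\left(8 - 228\right) + 326\right) = 1518 \left(-220 + 326\right) = 1518 \cdot 106 = 160908$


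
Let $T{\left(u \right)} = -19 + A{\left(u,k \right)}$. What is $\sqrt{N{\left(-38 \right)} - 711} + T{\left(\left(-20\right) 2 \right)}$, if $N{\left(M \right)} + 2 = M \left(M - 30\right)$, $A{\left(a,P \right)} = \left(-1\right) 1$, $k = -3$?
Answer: $-20 + \sqrt{1871} \approx 23.255$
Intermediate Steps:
$A{\left(a,P \right)} = -1$
$T{\left(u \right)} = -20$ ($T{\left(u \right)} = -19 - 1 = -20$)
$N{\left(M \right)} = -2 + M \left(-30 + M\right)$ ($N{\left(M \right)} = -2 + M \left(M - 30\right) = -2 + M \left(-30 + M\right)$)
$\sqrt{N{\left(-38 \right)} - 711} + T{\left(\left(-20\right) 2 \right)} = \sqrt{\left(-2 + \left(-38\right)^{2} - -1140\right) - 711} - 20 = \sqrt{\left(-2 + 1444 + 1140\right) - 711} - 20 = \sqrt{2582 - 711} - 20 = \sqrt{1871} - 20 = -20 + \sqrt{1871}$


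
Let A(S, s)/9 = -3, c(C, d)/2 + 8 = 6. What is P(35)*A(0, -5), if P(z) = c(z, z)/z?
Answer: 108/35 ≈ 3.0857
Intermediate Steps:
c(C, d) = -4 (c(C, d) = -16 + 2*6 = -16 + 12 = -4)
A(S, s) = -27 (A(S, s) = 9*(-3) = -27)
P(z) = -4/z
P(35)*A(0, -5) = -4/35*(-27) = 108/35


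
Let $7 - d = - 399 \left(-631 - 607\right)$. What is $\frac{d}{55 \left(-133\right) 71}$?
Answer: $\frac{1283}{1349} \approx 0.95107$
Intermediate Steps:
$d = -493955$ ($d = 7 - - 399 \left(-631 - 607\right) = 7 - \left(-399\right) \left(-1238\right) = 7 - 493962 = -493955$)
$\frac{d}{55 \left(-133\right) 71} = - \frac{493955}{55 \left(-133\right) 71} = - \frac{493955}{\left(-7315\right) 71} = - \frac{493955}{-519365} = \left(-493955\right) \left(- \frac{1}{519365}\right) = \frac{1283}{1349}$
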